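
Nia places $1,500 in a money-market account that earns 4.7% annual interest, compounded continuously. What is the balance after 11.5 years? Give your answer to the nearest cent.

$2,575.30

A = P·e^(rt) = 1,500·e^(0.047·11.5) = 1,500·e^0.5405.
e^0.5405 ≈ 1.71686508, so A ≈ 2,575.2976.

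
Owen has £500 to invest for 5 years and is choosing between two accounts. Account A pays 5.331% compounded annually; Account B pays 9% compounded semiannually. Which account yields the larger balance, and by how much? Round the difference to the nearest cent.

Account B, by £128.22

A: (1 + 0.05331)^5 ≈ 1.29652542, so 500 × 1.29652542 ≈ 648.2627.
B: (1 + 0.045)^10 ≈ 1.55296942, so 500 × 1.55296942 ≈ 776.4847.
Difference ≈ 128.2220 in favor of B.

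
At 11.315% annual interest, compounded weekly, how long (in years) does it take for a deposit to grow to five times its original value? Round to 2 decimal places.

(1 + 0.00217596)^(52t) = 5.
52t = ln 5 / ln(1 + 0.00217596) ≈ 1.6094/0.0021736 ≈ 740.4489.
t ≈ 14.2394.

14.24 years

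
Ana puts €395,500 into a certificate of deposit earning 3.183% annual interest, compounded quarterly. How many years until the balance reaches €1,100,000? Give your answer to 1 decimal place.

32.3 years

We need (1 + 0.0079575)^(4t) = 2.7813, so 4t = ln 2.7813 / ln 1.007958 ≈ 129.0580.
t ≈ 129.0580/4 = 32.2645 years.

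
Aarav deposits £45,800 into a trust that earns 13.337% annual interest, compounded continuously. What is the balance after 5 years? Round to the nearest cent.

£89,222.58

A = P·e^(rt) = 45,800·e^(0.13337·5) = 45,800·e^0.66685.
e^0.66685 ≈ 1.9480911584, so A ≈ 89,222.5751.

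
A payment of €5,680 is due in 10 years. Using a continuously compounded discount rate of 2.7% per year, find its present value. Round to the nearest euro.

P = A·e^(−rt) = 5,680·e^(−0.27).
e^(−0.27) ≈ 0.7633794943, so P ≈ 4,335.9955.

€4,336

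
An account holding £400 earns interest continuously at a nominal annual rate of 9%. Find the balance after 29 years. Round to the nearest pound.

A = P·e^(rt) = 400·e^(0.09·29) = 400·e^2.61.
e^2.61 ≈ 13.59905085, so A ≈ 5,439.6203.

£5,440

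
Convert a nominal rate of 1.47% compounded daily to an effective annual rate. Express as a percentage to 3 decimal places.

1.481%

One year is 365 periods at 0.000040274 each: (1 + 0.000040274)^365 ≈ 1.014808.
EAR = 1.014808 − 1 ≈ 1.48083%.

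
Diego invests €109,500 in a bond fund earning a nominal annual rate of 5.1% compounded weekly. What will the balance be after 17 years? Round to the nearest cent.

Growth factor = (1 + 0.051/52)^884 ≈ 2.37874993981.
A ≈ 109,500 × 2.37874993981 ≈ 260,473.1184.

€260,473.12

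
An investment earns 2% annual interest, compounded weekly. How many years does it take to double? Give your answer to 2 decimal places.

34.66 years

(1 + 0.000384615)^(52t) = 2.
52t = ln 2 / ln(1 + 0.000384615) ≈ 0.69315/0.000384541 ≈ 1802.5292.
t ≈ 34.6640.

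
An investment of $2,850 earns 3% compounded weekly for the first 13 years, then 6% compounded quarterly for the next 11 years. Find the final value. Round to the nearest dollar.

After 13 years at 3%: 2,850 × 1.476814707 ≈ 4,208.9219.
Then 11 years at 6%: 4,208.9219 × 1.925333019 ≈ 8,103.5763.

$8,104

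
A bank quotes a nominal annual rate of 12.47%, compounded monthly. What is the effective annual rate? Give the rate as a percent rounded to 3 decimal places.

13.208%

EAR = (1 + 12.47%/12)^12 − 1 = (1 + 0.0103917)^12 − 1.
(1 + 0.0103917)^12 ≈ 1.13208, so EAR ≈ 13.20799%.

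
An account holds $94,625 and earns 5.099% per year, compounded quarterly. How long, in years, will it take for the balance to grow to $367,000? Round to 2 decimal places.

We need (1 + 0.0127475)^(4t) = 3.8785, so 4t = ln 3.8785 / ln 1.012747 ≈ 107.0062.
t ≈ 107.0062/4 = 26.7515 years.

26.75 years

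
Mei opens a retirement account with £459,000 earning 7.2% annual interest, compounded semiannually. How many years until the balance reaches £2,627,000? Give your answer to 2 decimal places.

24.66 years

We need (1 + 0.036)^(2t) = 5.7233, so 2t = ln 5.7233 / ln 1.036 ≈ 49.3268.
t ≈ 49.3268/2 = 24.6634 years.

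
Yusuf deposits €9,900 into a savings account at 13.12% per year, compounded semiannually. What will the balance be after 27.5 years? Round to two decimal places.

Growth factor = (1 + 0.0656)^55 ≈ 32.936818791.
A ≈ 9,900 × 32.936818791 ≈ 326,074.5060.

€326,074.51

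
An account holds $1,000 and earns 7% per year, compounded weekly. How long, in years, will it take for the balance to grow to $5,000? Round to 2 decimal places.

23.01 years

(1 + 0.00134615)^(52t) = 5,000/1,000 = 5.
52t·ln(1 + 0.00134615) = ln(5); 52t = 1.6094/0.00134525 ≈ 1196.3870.
t ≈ 23.0074 years.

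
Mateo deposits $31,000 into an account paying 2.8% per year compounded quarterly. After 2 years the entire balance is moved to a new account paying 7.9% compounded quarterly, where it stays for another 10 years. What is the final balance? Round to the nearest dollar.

Phase 1: 31,000·(1 + 0.007)^8 ≈ 32,779.1327.
Phase 2: 32,779.1327·(1 + 0.01975)^40 ≈ 71,671.4214.

$71,671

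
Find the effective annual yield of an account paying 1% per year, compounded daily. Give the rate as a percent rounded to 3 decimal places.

One year is 365 periods at 0.0000273973 each: (1 + 0.0000273973)^365 ≈ 1.01005.
EAR = 1.01005 − 1 ≈ 1.00500%.

1.005%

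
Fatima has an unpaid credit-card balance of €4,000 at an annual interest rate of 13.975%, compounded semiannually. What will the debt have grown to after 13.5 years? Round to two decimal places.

Growth factor = (1 + 0.069875)^27 ≈ 6.1942975507.
A ≈ 4,000 × 6.1942975507 ≈ 24,777.1902.

€24,777.19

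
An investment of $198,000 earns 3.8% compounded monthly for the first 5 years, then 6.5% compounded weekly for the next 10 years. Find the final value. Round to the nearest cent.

$458,316.92

After 5 years at 3.8%: 198,000 × 1.20888663572 ≈ 239,359.5539.
Then 10 years at 6.5%: 239,359.5539 × 1.91476344622 ≈ 458,316.9243.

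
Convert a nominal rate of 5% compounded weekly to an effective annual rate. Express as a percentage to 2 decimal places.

EAR = (1 + 5%/52)^52 − 1 = (1 + 0.000961538)^52 − 1.
(1 + 0.000961538)^52 ≈ 1.051246, so EAR ≈ 5.12458%.

5.12%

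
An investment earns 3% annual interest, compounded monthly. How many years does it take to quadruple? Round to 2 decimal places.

(1 + 0.0025)^(12t) = 4.
12t = ln 4 / ln(1 + 0.0025) ≈ 1.3863/0.00249688 ≈ 555.2106.
t ≈ 46.2676.

46.27 years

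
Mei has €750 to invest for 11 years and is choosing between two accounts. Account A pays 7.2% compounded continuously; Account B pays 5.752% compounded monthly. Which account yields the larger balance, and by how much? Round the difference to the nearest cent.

Account A, by €245.95

A: e^(0.072·11) = e^0.792 ≈ 2.207807629, so 750 × 2.207807629 ≈ 1,655.8557.
B: (1 + 0.05752/12)^132 ≈ 1.879880873, so 750 × 1.879880873 ≈ 1,409.9107.
Difference ≈ 245.9451 in favor of A.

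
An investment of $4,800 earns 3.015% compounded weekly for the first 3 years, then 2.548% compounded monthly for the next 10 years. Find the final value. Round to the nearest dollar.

$6,777

After 3 years at 3.015%: 4,800 × 1.09463808 ≈ 5,254.2628.
Then 10 years at 2.548%: 5,254.2628 × 1.289855078 ≈ 6,777.2375.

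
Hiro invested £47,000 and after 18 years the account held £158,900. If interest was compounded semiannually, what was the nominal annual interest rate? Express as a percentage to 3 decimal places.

The 36-period growth factor is 158,900/47,000 = 3.38085.
r/2 = 3.38085^(1/36) − 1 ≈ 0.0344159, so r ≈ 2·0.0344159 = 6.88317%.

6.883%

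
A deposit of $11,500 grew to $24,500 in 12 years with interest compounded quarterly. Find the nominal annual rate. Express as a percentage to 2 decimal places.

The 48-period growth factor is 24,500/11,500 = 2.13043.
r/4 = 2.13043^(1/48) − 1 ≈ 0.0158816, so r ≈ 4·0.0158816 = 6.35263%.

6.35%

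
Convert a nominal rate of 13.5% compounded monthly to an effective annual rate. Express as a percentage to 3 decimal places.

One year is 12 periods at 0.01125 each: (1 + 0.01125)^12 ≈ 1.143674.
EAR = 1.143674 − 1 ≈ 14.36744%.

14.367%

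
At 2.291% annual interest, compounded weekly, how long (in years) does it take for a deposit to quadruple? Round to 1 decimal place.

60.5 years

(1 + 0.000440577)^(52t) = 4.
52t = ln 4 / ln(1 + 0.000440577) ≈ 1.3863/0.00044048 ≈ 3147.2364.
t ≈ 60.5238.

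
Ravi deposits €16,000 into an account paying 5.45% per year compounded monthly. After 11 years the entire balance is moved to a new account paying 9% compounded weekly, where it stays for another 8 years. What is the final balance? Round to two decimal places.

Phase 1: 16,000·(1 + 0.0545/12)^132 ≈ 29,099.8048.
Phase 2: 29,099.8048·(1 + 0.09/52)^416 ≈ 59,746.4101.

€59,746.41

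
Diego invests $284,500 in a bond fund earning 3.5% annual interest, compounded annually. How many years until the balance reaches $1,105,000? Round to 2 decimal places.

(1 + 0.035)^t = 1,105,000/284,500 = 3.884.
t·ln(1 + 0.035) = ln(3.884); t = 1.3569/0.0344014 ≈ 39.4422.

39.44 years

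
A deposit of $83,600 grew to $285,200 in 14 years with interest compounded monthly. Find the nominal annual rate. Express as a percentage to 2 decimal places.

(1 + r/12)^168 = 285,200/83,600 = 3.41148.
1 + r/12 = 3.41148^(1/168) ≈ 1.007331, so r/12 ≈ 0.00733119.
r ≈ 12·0.00733119 = 8.79743%.

8.80%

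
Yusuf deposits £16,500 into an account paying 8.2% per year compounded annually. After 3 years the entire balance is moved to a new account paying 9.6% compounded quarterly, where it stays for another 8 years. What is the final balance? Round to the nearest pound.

£44,644

Phase 1: 16,500·(1 + 0.082)^3 ≈ 20,900.9356.
Phase 2: 20,900.9356·(1 + 0.024)^32 ≈ 44,644.1274.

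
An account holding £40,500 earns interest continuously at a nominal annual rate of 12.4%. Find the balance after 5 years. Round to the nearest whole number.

A = P·e^(rt) = 40,500·e^(0.124·5) = 40,500·e^0.62.
e^0.62 ≈ 1.8589280418, so A ≈ 75,286.5857.

£75,287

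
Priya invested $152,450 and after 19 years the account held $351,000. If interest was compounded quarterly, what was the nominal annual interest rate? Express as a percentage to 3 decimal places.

(1 + r/4)^76 = 351,000/152,450 = 2.30239.
1 + r/4 = 2.30239^(1/76) ≈ 1.011033, so r/4 ≈ 0.0110334.
r ≈ 4·0.0110334 = 4.41338%.

4.413%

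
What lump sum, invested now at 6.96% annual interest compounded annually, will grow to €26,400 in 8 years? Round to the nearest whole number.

Annual rate = 6.96% = 0.0696; 8 periods.
P = 26,400/(1 + 0.0696)^8 ≈ 26,400/1.7130543974 ≈ 15,411.0693.

€15,411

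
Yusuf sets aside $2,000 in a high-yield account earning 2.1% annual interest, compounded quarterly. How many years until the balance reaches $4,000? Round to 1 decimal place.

We need (1 + 0.00525)^(4t) = 2, so 4t = ln 2 / ln 1.00525 ≈ 132.3743.
t ≈ 132.3743/4 = 33.0936 years.

33.1 years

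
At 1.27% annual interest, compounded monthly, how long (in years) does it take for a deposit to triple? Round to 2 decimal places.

86.55 years

(1 + 0.00105833)^(12t) = 3.
12t = ln 3 / ln(1 + 0.00105833) ≈ 1.0986/0.00105777 ≈ 1038.6081.
t ≈ 86.5507.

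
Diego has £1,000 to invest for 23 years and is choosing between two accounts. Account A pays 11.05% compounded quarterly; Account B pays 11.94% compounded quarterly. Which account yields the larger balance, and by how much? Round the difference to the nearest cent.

Account B, by £2,701.01

A: (1 + 0.027625)^92 ≈ 12.268425546, so 1,000 × 12.268425546 ≈ 12,268.4255.
B: (1 + 0.02985)^92 ≈ 14.969439741, so 1,000 × 14.969439741 ≈ 14,969.4397.
Difference ≈ 2,701.0142 in favor of B.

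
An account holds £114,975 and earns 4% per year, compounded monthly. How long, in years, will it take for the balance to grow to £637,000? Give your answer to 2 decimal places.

42.87 years

(1 + 0.00333333)^(12t) = 637,000/114,975 = 5.5403.
12t·ln(1 + 0.00333333) = ln(5.5403); 12t = 1.7121/0.00332779 ≈ 514.4720.
t ≈ 42.8727 years.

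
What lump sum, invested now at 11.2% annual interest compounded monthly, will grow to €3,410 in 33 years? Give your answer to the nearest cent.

Periodic rate = 11.2%/12 = 0.00933333; 396 periods.
P = 3,410/(1 + 0.112/12)^396 ≈ 3,410/39.60116651 ≈ 86.1086.

€86.11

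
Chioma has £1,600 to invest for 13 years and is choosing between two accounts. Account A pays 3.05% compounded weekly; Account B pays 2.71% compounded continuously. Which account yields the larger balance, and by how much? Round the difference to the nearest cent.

A: (1 + 0.0305/52)^676 ≈ 1.48643965, so 1,600 × 1.48643965 ≈ 2,378.3034.
B: e^(0.0271·13) = e^0.3523 ≈ 1.42233516, so 1,600 × 1.42233516 ≈ 2,275.7363.
Difference ≈ 102.5672 in favor of A.

Account A, by £102.57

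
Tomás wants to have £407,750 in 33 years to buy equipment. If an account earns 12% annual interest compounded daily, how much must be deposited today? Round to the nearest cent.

Periodic rate = 12%/365 = 0.000328767; 12045 periods.
P = 407,750/(1 + 0.12/365)^12045 ≈ 407,750/52.4231969753 ≈ 7,778.0453.

£7,778.05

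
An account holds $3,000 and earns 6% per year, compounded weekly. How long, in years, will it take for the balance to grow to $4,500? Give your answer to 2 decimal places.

6.76 years

We need (1 + 0.00115385)^(52t) = 1.5, so 52t = ln 1.5 / ln 1.001154 ≈ 351.6058.
t ≈ 351.6058/52 = 6.7616 years.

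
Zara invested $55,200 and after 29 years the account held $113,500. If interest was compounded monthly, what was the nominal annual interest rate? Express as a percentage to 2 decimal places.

2.49%

The 348-period growth factor is 113,500/55,200 = 2.05616.
r/12 = 2.05616^(1/348) − 1 ≈ 0.00207353, so r ≈ 12·0.00207353 = 2.48823%.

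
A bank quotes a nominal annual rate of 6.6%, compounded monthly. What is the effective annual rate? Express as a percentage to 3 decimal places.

6.803%

EAR = (1 + 6.6%/12)^12 − 1 = (1 + 0.0055)^12 − 1.
(1 + 0.0055)^12 ≈ 1.068034, so EAR ≈ 6.80336%.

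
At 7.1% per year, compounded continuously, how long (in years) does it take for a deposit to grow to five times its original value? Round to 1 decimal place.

22.7 years

e^(0.071t) = 5, so 0.071t = ln 5 ≈ 1.6094.
t ≈ 1.6094/0.071 ≈ 22.6681.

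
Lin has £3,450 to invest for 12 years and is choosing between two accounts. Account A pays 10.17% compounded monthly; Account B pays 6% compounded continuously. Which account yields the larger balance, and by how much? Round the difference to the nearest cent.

Account A growth factor: (1 + 0.008475)^144 ≈ 3.3711623275; balance ≈ 11,630.5100.
Account B growth factor: e^(0.06·12) = e^0.72 ≈ 2.054433211; balance ≈ 7,087.7946.
Account A is larger by 4,542.7155.

Account A, by £4,542.72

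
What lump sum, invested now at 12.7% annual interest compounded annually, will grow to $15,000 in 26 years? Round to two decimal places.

Annual rate = 12.7% = 0.127; 26 periods.
P = 15,000/(1 + 0.127)^26 ≈ 15,000/22.388336057 ≈ 669.9917.

$669.99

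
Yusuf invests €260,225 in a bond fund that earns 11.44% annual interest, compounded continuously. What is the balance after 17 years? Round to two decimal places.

A = P·e^(rt) = 260,225·e^(0.1144·17) = 260,225·e^1.9448.
e^1.9448 ≈ 6.992233268525, so A ≈ 1,819,553.9023.

€1,819,553.90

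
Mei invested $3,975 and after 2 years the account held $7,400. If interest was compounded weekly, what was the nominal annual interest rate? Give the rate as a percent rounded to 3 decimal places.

The 104-period growth factor is 7,400/3,975 = 1.86164.
r/52 = 1.86164^(1/104) − 1 ≈ 0.00599342, so r ≈ 52·0.00599342 = 31.16579%.

31.166%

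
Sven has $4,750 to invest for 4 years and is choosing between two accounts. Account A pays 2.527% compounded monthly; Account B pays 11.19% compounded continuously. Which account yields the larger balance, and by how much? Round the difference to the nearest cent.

A: (1 + 0.02527/12)^48 ≈ 1.10624757, so 4,750 × 1.10624757 ≈ 5,254.6760.
B: e^(0.1119·4) = e^0.4476 ≈ 1.564552749, so 4,750 × 1.564552749 ≈ 7,431.6256.
Difference ≈ 2,176.9496 in favor of B.

Account B, by $2,176.95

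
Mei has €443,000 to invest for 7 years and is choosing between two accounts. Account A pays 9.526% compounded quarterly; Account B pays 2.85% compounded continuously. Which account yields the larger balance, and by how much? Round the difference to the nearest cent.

Account A, by €315,448.53

Account A growth factor: (1 + 0.023815)^28 ≈ 1.93286565015; balance ≈ 856,259.4830.
Account B growth factor: e^(0.0285·7) = e^0.1995 ≈ 1.22079220943; balance ≈ 540,810.9488.
Account A is larger by 315,448.5342.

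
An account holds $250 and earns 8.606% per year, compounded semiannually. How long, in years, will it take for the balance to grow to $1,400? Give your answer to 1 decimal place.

We need (1 + 0.04303)^(2t) = 5.6, so 2t = ln 5.6 / ln 1.04303 ≈ 40.8917.
t ≈ 40.8917/2 = 20.4459 years.

20.4 years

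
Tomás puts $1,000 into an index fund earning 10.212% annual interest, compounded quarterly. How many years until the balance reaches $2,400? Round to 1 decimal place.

8.7 years

(1 + 0.02553)^(4t) = 2,400/1,000 = 2.4.
4t·ln(1 + 0.02553) = ln(2.4); 4t = 0.87547/0.0252096 ≈ 34.7277.
t ≈ 8.6819 years.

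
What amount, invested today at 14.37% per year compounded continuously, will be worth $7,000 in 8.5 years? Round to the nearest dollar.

$2,064

P = A·e^(−rt) = 7,000·e^(−1.22145).
e^(−1.22145) ≈ 0.2948023934, so P ≈ 2,063.6168.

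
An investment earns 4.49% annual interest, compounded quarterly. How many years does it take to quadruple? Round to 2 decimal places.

31.05 years

(1 + 0.011225)^(4t) = 4.
4t = ln 4 / ln(1 + 0.011225) ≈ 1.3863/0.0111625 ≈ 124.1925.
t ≈ 31.0481.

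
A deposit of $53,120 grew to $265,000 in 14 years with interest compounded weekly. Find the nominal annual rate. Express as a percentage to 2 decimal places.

(1 + r/52)^728 = 265,000/53,120 = 4.9887.
1 + r/52 = 4.9887^(1/728) ≈ 1.00221, so r/52 ≈ 0.0022101.
r ≈ 52·0.0022101 = 11.49251%.

11.49%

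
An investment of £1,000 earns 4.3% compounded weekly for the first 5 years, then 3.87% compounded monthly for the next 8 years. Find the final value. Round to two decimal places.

£1,688.79

Phase 1: 1,000·(1 + 0.043/52)^260 ≈ 1,239.7517.
Phase 2: 1,239.7517·(1 + 0.003225)^96 ≈ 1,688.7912.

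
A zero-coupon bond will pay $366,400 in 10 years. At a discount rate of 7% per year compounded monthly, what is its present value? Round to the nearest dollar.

Growth factor = (1 + 0.07/12)^120 ≈ 2.0096613767.
P = 366,400/2.0096613767 ≈ 182,319.2724.

$182,319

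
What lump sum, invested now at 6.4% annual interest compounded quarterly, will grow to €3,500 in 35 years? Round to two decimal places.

€379.27

Growth factor = (1 + 0.016)^140 ≈ 9.228244929.
P = 3,500/9.228244929 ≈ 379.2704.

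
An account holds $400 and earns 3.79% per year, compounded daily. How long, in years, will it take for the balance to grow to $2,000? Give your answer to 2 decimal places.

We need (1 + 0.000103836)^(365t) = 5, so 365t = ln 5 / ln 1.000104 ≈ 15500.6685.
t ≈ 15500.6685/365 = 42.4676 years.

42.47 years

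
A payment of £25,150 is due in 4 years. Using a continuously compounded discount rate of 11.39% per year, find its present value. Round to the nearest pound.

P = A·e^(−rt) = 25,150·e^(−0.4556).
e^(−0.4556) ≈ 0.63406741335, so P ≈ 15,946.7954.

£15,947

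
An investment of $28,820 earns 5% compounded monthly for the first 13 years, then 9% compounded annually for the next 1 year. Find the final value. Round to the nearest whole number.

$60,093

Phase 1: 28,820·(1 + 0.05/12)^156 ≈ 55,131.3860.
Phase 2: 55,131.3860·(1 + 0.09)^1 ≈ 60,093.2108.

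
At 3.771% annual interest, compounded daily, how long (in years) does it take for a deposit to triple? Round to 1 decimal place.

29.1 years

(1 + 0.000103315)^(365t) = 3.
365t = ln 3 / ln(1 + 0.000103315) ≈ 1.0986/0.00010331 ≈ 10634.1607.
t ≈ 29.1347.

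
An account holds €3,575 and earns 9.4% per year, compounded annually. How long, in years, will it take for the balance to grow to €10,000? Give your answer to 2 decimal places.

(1 + 0.094)^t = 10,000/3,575 = 2.7972.
t·ln(1 + 0.094) = ln(2.7972); t = 1.0286/0.0898407 ≈ 11.4494.

11.45 years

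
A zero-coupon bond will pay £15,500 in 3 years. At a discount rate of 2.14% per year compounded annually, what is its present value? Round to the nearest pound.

£14,546

Growth factor = (1 + 0.0214)^3 ≈ 1.0655836803.
P = 15,500/1.0655836803 ≈ 14,546.0186.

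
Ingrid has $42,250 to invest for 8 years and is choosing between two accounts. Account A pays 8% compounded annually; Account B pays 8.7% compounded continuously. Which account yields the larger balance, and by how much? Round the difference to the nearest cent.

A: (1 + 0.08)^8 ≈ 1.8509302103, so 42,250 × 1.8509302103 ≈ 78,201.8014.
B: e^(0.087·8) = e^0.696 ≈ 2.0057137852, so 42,250 × 2.0057137852 ≈ 84,741.4074.
Difference ≈ 6,539.6060 in favor of B.

Account B, by $6,539.61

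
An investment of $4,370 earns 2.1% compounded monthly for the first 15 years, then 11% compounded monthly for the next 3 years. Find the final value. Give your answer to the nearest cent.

After 15 years at 2.1%: 4,370 × 1.369882125 ≈ 5,986.3849.
Then 3 years at 11%: 5,986.3849 × 1.388878629 ≈ 8,314.3620.

$8,314.36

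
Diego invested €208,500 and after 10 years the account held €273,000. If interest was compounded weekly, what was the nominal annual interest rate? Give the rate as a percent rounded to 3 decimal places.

2.696%

The 520-period growth factor is 273,000/208,500 = 1.30935.
r/52 = 1.30935^(1/520) − 1 ≈ 0.000518467, so r ≈ 52·0.000518467 = 2.69603%.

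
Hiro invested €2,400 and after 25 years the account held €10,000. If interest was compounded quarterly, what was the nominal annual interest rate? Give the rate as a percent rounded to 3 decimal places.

(1 + r/4)^100 = 10,000/2,400 = 4.16667.
1 + r/4 = 4.16667^(1/100) ≈ 1.014373, so r/4 ≈ 0.0143735.
r ≈ 4·0.0143735 = 5.74939%.

5.749%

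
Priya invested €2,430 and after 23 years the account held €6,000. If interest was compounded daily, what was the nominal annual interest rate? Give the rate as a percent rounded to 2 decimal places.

3.93%

The 8395-period growth factor is 6,000/2,430 = 2.46914.
r/365 = 2.46914^(1/8395) − 1 ≈ 0.000107673, so r ≈ 365·0.000107673 = 3.93007%.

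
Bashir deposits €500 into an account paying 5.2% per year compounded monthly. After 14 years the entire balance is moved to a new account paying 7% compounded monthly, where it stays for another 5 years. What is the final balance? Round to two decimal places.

After 14 years at 5.2%: 500 × 2.067680006 ≈ 1,033.8400.
Then 5 years at 7%: 1,033.8400 × 1.41762526 ≈ 1,465.5977.

€1,465.60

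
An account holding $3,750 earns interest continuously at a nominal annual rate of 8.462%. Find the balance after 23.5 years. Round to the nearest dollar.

A = P·e^(rt) = 3,750·e^(0.08462·23.5) = 3,750·e^1.98857.
e^1.98857 ≈ 7.3050800252, so A ≈ 27,394.0501.

$27,394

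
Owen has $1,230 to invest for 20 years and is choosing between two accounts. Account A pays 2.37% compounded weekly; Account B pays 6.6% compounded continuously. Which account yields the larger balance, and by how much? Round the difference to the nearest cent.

Account B, by $2,628.74

A: (1 + 0.0237/52)^1040 ≈ 1.606233529, so 1,230 × 1.606233529 ≈ 1,975.6672.
B: e^(0.066·20) = e^1.32 ≈ 3.743421377, so 1,230 × 3.743421377 ≈ 4,604.4083.
Difference ≈ 2,628.7411 in favor of B.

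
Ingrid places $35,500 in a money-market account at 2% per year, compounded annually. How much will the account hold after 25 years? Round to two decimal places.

Annual rate = 2% = 0.02; years = 25.
A = 35,500·(1 + 0.02)^25 ≈ 35,500·1.6406059945 ≈ 58,241.5128.

$58,241.51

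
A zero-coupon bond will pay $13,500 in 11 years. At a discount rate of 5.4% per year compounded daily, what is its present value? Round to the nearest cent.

Periodic rate = 5.4%/365 = 0.000147945; 4015 periods.
P = 13,500/(1 + 0.054/365)^4015 ≈ 13,500/1.8111392454 ≈ 7,453.8719.

$7,453.87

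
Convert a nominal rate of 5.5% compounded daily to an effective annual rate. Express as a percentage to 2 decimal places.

One year is 365 periods at 0.000150685 each: (1 + 0.000150685)^365 ≈ 1.056536.
EAR = 1.056536 − 1 ≈ 5.65362%.

5.65%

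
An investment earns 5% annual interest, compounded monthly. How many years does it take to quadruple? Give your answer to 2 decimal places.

27.78 years

(1 + 0.00416667)^(12t) = 4.
12t = ln 4 / ln(1 + 0.00416667) ≈ 1.3863/0.00415801 ≈ 333.4033.
t ≈ 27.7836.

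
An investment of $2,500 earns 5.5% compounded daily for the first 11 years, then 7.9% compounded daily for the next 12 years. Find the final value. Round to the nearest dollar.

After 11 years at 5.5%: 2,500 × 1.8311687467 ≈ 4,577.9219.
Then 12 years at 7.9%: 4,577.9219 × 2.5802787172 ≈ 11,812.3144.

$11,812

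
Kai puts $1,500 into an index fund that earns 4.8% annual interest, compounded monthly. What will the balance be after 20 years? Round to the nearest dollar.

Growth factor = (1 + 0.004)^240 ≈ 2.606700133.
A ≈ 1,500 × 2.606700133 ≈ 3,910.0502.

$3,910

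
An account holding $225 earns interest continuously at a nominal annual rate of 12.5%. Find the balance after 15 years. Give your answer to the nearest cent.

A = P·e^(rt) = 225·e^(0.125·15) = 225·e^1.875.
e^1.875 ≈ 6.52081912, so A ≈ 1,467.1843.

$1,467.18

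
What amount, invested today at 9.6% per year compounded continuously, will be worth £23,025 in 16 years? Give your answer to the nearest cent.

P = A·e^(−rt) = 23,025·e^(−1.536).
e^(−1.536) ≈ 0.21524034317, so P ≈ 4,955.9089.

£4,955.91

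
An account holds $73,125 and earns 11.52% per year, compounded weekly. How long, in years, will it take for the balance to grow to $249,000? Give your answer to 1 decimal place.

10.6 years

We need (1 + 0.00221538)^(52t) = 3.4051, so 52t = ln 3.4051 / ln 1.002215 ≈ 553.6914.
t ≈ 553.6914/52 = 10.6479 years.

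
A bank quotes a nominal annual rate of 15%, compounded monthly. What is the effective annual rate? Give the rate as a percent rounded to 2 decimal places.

One year is 12 periods at 0.0125 each: (1 + 0.0125)^12 ≈ 1.160755.
EAR = 1.160755 − 1 ≈ 16.07545%.

16.08%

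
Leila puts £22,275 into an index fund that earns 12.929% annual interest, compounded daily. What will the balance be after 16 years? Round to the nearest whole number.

Growth factor = (1 + 0.12929/365)^5840 ≈ 7.91115438052.
A ≈ 22,275 × 7.91115438052 ≈ 176,220.9638.

£176,221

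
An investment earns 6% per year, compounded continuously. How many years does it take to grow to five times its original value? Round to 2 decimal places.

e^(0.06t) = 5, so 0.06t = ln 5 ≈ 1.6094.
t ≈ 1.6094/0.06 ≈ 26.8240.

26.82 years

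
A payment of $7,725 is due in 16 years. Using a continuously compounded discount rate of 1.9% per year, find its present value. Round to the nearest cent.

$5,699.98

P = A·e^(−rt) = 7,725·e^(−0.304).
e^(−0.304) ≈ 0.7378608665, so P ≈ 5,699.9752.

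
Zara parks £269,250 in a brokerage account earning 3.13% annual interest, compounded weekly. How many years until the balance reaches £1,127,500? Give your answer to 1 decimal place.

45.8 years

We need (1 + 0.000601923)^(52t) = 4.1876, so 52t = ln 4.1876 / ln 1.000602 ≈ 2379.9532.
t ≈ 2379.9532/52 = 45.7683 years.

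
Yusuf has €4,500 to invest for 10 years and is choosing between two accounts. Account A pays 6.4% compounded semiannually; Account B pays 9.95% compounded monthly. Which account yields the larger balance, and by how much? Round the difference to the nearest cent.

Account A growth factor: (1 + 0.032)^20 ≈ 1.877560525; balance ≈ 8,449.0224.
Account B growth factor: (1 + 0.0995/12)^120 ≈ 2.6936510947; balance ≈ 12,121.4299.
Account B is larger by 3,672.4076.

Account B, by €3,672.41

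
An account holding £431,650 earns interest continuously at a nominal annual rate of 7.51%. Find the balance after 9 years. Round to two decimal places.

A = P·e^(rt) = 431,650·e^(0.0751·9) = 431,650·e^0.6759.
e^0.6759 ≈ 1.96580140132, so A ≈ 848,538.1749.

£848,538.17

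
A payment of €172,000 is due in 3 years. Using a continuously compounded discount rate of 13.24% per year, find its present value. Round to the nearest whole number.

P = A·e^(−rt) = 172,000·e^(−0.3972).
e^(−0.3972) ≈ 0.672199572273, so P ≈ 115,618.3264.

€115,618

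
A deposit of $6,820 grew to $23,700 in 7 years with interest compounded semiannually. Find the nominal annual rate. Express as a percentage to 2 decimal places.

18.61%

(1 + r/2)^14 = 23,700/6,820 = 3.47507.
1 + r/2 = 3.47507^(1/14) ≈ 1.093051, so r/2 ≈ 0.0930506.
r ≈ 2·0.0930506 = 18.61013%.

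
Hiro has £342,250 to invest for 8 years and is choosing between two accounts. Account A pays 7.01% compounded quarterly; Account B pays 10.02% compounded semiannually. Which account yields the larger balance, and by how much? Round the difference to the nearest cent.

Account B, by £151,486.50

Account A growth factor: (1 + 0.017525)^32 ≈ 1.74358381328; balance ≈ 596,741.5601.
Account B growth factor: (1 + 0.0501)^16 ≈ 2.18620325044; balance ≈ 748,228.0625.
Account B is larger by 151,486.5024.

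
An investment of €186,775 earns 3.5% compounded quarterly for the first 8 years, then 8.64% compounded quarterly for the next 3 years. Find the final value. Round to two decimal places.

After 8 years at 3.5%: 186,775 × 1.32151935246 ≈ 246,826.7771.
Then 3 years at 8.64%: 246,826.7771 × 1.29232162331 ≈ 318,979.5812.

€318,979.58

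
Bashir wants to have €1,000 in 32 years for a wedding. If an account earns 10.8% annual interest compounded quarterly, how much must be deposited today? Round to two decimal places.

€33.04

Growth factor = (1 + 0.027)^128 ≈ 30.2703039.
P = 1,000/30.2703039 ≈ 33.0357.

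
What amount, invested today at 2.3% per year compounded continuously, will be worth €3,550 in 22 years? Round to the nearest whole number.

€2,140

P = A·e^(−rt) = 3,550·e^(−0.506).
e^(−0.506) ≈ 0.6029023715, so P ≈ 2,140.3034.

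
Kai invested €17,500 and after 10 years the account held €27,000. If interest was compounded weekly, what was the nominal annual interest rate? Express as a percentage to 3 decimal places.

(1 + r/52)^520 = 27,000/17,500 = 1.54286.
1 + r/52 = 1.54286^(1/520) ≈ 1.000834, so r/52 ≈ 0.000834263.
r ≈ 52·0.000834263 = 4.33817%.

4.338%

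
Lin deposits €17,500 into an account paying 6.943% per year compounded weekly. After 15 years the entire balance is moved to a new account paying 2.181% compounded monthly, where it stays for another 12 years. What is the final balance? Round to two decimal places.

€64,356.55

Phase 1: 17,500·(1 + 0.06943/52)^780 ≈ 49,548.7102.
Phase 2: 49,548.7102·(1 + 0.0018175)^144 ≈ 64,356.5477.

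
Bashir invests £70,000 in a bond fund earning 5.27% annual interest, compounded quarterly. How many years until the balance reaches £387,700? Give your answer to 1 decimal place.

(1 + 0.013175)^(4t) = 387,700/70,000 = 5.5386.
4t·ln(1 + 0.013175) = ln(5.5386); 4t = 1.7117/0.013089 ≈ 130.7771.
t ≈ 32.6943 years.

32.7 years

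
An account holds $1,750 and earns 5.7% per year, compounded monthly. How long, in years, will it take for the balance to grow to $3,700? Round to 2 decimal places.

(1 + 0.00475)^(12t) = 3,700/1,750 = 2.1143.
12t·ln(1 + 0.00475) = ln(2.1143); 12t = 0.74872/0.00473875 ≈ 157.9987.
t ≈ 13.1666 years.

13.17 years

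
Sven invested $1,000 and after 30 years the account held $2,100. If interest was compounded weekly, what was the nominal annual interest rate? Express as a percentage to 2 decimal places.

(1 + r/52)^1560 = 2,100/1,000 = 2.1.
1 + r/52 = 2.1^(1/1560) ≈ 1.000476, so r/52 ≈ 0.000475714.
r ≈ 52·0.000475714 = 2.47371%.

2.47%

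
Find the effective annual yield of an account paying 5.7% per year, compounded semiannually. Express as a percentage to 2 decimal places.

EAR = (1 + 5.7%/2)^2 − 1 = (1 + 0.0285)^2 − 1.
(1 + 0.0285)^2 ≈ 1.057812, so EAR ≈ 5.78123%.

5.78%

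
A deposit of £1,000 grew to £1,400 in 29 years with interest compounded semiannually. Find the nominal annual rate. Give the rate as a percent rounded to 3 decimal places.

(1 + r/2)^58 = 1,400/1,000 = 1.4.
1 + r/2 = 1.4^(1/58) ≈ 1.005818, so r/2 ≈ 0.00581811.
r ≈ 2·0.00581811 = 1.16362%.

1.164%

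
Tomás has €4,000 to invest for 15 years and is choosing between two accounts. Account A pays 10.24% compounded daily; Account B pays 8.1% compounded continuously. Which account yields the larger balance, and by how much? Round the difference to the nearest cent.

A: (1 + 0.1024/365)^5475 ≈ 4.6449684476, so 4,000 × 4.6449684476 ≈ 18,579.8738.
B: e^(0.081·15) = e^1.215 ≈ 3.3702940643, so 4,000 × 3.3702940643 ≈ 13,481.1763.
Difference ≈ 5,098.6975 in favor of A.

Account A, by €5,098.70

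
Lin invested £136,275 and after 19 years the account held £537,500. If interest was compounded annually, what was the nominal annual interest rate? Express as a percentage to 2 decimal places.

7.49%

The 19-period growth factor is 537,500/136,275 = 3.94423.
r = 3.94423^(1/19) − 1 ≈ 0.074896, i.e. 7.48960%.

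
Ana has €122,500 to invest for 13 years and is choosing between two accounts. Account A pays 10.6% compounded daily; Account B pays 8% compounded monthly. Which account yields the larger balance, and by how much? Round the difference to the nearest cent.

Account A, by €140,470.38

Account A growth factor: (1 + 0.106/365)^4745 ≈ 3.96616624029; balance ≈ 485,855.3644.
Account B growth factor: (1 + 0.08/12)^156 ≈ 2.81946926719; balance ≈ 345,384.9852.
Account A is larger by 140,470.3792.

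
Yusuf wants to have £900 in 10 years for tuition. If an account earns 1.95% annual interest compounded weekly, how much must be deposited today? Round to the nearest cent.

Growth factor = (1 + 0.000375)^520 ≈ 1.21526656.
P = 900/1.21526656 ≈ 740.5783.

£740.58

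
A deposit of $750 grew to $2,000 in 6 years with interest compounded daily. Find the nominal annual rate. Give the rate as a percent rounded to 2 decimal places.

(1 + r/365)^2190 = 2,000/750 = 2.66667.
1 + r/365 = 2.66667^(1/2190) ≈ 1.000448, so r/365 ≈ 0.000447968.
r ≈ 365·0.000447968 = 16.35082%.

16.35%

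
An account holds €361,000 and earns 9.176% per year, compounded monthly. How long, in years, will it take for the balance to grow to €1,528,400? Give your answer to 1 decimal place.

We need (1 + 0.00764667)^(12t) = 4.2338, so 12t = ln 4.2338 / ln 1.007647 ≈ 189.4432.
t ≈ 189.4432/12 = 15.7869 years.

15.8 years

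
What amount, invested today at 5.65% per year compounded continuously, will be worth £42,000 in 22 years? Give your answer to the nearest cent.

£12,117.73

P = A·e^(−rt) = 42,000·e^(−1.243).
e^(−1.243) ≈ 0.28851736621, so P ≈ 12,117.7294.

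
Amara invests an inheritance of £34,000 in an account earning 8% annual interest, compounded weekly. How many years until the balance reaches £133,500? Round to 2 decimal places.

We need (1 + 0.00153846)^(52t) = 3.9265, so 52t = ln 3.9265 / ln 1.001538 ≈ 889.7153.
t ≈ 889.7153/52 = 17.1099 years.

17.11 years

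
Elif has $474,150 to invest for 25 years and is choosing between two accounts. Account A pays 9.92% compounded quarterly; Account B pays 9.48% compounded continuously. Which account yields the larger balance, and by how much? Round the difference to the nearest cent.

Account A, by $421,056.96

A: (1 + 0.0248)^100 ≈ 11.58541709247, so 474,150 × 11.58541709247 ≈ 5,493,225.5144.
B: e^(0.0948·25) = e^2.37 ≈ 10.69739228411, so 474,150 × 10.69739228411 ≈ 5,072,168.5515.
Difference ≈ 421,056.9629 in favor of A.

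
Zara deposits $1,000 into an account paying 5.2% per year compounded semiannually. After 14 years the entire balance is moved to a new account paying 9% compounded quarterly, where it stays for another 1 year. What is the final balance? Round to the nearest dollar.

Phase 1: 1,000·(1 + 0.026)^28 ≈ 2,051.7578.
Phase 2: 2,051.7578·(1 + 0.0225)^4 ≈ 2,242.7423.

$2,243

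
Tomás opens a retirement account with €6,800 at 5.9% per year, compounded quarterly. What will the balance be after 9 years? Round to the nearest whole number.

€11,520

Periodic rate = 5.9%/4 = 0.01475; periods = 4·9 = 36.
A = 6,800·(1 + 0.01475)^36 ≈ 6,800·1.6940497472 ≈ 11,519.5383.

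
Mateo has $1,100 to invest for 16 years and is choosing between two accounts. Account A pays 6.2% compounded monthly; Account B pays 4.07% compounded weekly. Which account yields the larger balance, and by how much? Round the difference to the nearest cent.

A: (1 + 0.062/12)^192 ≈ 2.689744281, so 1,100 × 2.689744281 ≈ 2,958.7187.
B: (1 + 0.0407/52)^832 ≈ 1.917352423, so 1,100 × 1.917352423 ≈ 2,109.0877.
Difference ≈ 849.6310 in favor of A.

Account A, by $849.63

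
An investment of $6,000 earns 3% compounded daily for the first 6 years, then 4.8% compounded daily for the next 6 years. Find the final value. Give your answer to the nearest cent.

After 6 years at 3%: 6,000 × 1.197208508 ≈ 7,183.2510.
Then 6 years at 4.8%: 7,183.2510 × 1.333732049 ≈ 9,580.5321.

$9,580.53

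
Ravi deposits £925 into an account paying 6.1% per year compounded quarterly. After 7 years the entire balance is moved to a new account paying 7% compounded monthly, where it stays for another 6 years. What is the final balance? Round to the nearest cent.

Phase 1: 925·(1 + 0.01525)^28 ≈ 1,413.1416.
Phase 2: 1,413.1416·(1 + 0.07/12)^72 ≈ 2,148.1243.

£2,148.12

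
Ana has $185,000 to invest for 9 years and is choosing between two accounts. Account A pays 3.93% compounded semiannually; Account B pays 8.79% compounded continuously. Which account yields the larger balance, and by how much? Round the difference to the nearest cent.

A: (1 + 0.01965)^18 ≈ 1.41945040905, so 185,000 × 1.41945040905 ≈ 262,598.3257.
B: e^(0.0879·9) = e^0.7911 ≈ 2.20582149587, so 185,000 × 2.20582149587 ≈ 408,076.9767.
Difference ≈ 145,478.6511 in favor of B.

Account B, by $145,478.65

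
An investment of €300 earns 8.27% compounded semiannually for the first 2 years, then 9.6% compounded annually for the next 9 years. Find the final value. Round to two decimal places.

€805.01

After 2 years at 8.27%: 300 × 1.17594466 ≈ 352.7834.
Then 9 years at 9.6%: 352.7834 × 2.28189148 ≈ 805.0134.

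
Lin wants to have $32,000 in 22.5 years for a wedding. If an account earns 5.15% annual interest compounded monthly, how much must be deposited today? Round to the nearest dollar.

$10,069

Growth factor = (1 + 0.0515/12)^270 ≈ 3.1780589168.
P = 32,000/3.1780589168 ≈ 10,069.0393.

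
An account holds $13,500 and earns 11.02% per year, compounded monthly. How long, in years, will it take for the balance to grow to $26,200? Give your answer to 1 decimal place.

(1 + 0.00918333)^(12t) = 26,200/13,500 = 1.9407.
12t·ln(1 + 0.00918333) = ln(1.9407); 12t = 0.66307/0.00914142 ≈ 72.5346.
t ≈ 6.0446 years.

6.0 years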